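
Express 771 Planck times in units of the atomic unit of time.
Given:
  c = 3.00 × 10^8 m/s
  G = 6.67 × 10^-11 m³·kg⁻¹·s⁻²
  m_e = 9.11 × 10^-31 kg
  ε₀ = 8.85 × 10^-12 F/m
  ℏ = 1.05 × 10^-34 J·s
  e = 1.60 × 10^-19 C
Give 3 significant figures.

1.73 × 10^-24

Planck time: t_P = √(ℏG/c⁵) = 5.37 × 10^-44 s
atomic unit of time: τ_au = (4πε₀)²ℏ³/(m_e e⁴) = 2.40 × 10^-17 s
771 × 5.37 × 10^-44 / 2.40 × 10^-17 = 1.73 × 10^-24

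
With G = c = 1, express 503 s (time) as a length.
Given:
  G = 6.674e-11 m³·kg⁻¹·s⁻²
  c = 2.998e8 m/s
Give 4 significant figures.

Time → length via c.
503 s × (c) = 1.508e11 m

1.508e11 m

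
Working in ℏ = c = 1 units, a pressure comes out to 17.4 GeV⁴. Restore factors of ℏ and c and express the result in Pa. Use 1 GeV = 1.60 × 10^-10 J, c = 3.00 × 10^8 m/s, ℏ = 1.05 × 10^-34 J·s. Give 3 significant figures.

3.65 × 10^38 Pa

Pressure is [E]/[L]³ = [E]⁴/(ℏc)³.
1 GeV⁴ → 1/(ℏc)³ × (1 GeV in J)⁴ = 2.10 × 10^37 Pa.
Result: 17.4 × 2.10 × 10^37 = 3.65 × 10^38 Pa.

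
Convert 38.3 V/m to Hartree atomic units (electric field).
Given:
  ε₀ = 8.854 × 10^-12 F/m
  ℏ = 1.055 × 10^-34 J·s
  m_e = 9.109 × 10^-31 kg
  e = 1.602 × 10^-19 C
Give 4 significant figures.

7.465 × 10^-11

atomic unit of electric field: E_au = E_h/(e a₀) = m_e²e⁵/((4πε₀)³ℏ⁴) = 5.131 × 10^11 V/m.
38.3 / 5.131 × 10^11 = 7.465 × 10^-11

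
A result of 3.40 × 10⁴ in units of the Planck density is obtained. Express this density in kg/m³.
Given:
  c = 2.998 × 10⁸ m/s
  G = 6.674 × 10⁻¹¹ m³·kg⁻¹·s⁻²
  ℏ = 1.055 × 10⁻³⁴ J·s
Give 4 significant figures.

One Planck density: ρ_P = c⁵/(ℏG²) = 5.154 × 10⁹⁶ kg/m³.
3.40 × 10⁴ × 5.154 × 10⁹⁶ kg/m³ = 1.752 × 10¹⁰¹ kg/m³

1.752 × 10¹⁰¹ kg/m³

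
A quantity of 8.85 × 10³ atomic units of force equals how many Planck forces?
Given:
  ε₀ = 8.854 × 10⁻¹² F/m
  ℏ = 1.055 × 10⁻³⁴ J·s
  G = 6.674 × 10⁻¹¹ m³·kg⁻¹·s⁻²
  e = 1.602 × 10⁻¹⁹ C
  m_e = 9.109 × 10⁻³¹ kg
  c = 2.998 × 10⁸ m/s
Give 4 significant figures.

atomic unit of force: F_au = E_h/a₀ = m_e²e⁶/((4πε₀)³ℏ⁴) = 8.220 × 10⁻⁸ N
Planck force: F_P = c⁴/G = 1.210 × 10⁴⁴ N
8.85 × 10³ × 8.220 × 10⁻⁸ / 1.210 × 10⁴⁴ = 6.010 × 10⁻⁴⁸

6.010 × 10⁻⁴⁸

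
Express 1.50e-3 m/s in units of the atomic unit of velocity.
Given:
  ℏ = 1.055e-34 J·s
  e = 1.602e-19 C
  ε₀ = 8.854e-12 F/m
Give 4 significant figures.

6.861e-10

atomic unit of velocity: v_au = e²/(4πε₀ℏ) = 2.186e6 m/s.
1.50e-3 / 2.186e6 = 6.861e-10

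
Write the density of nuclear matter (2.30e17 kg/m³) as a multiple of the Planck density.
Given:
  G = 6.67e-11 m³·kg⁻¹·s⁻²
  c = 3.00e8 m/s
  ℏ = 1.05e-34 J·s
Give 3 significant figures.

4.42e-80

Planck density: ρ_P = c⁵/(ℏG²) = 5.20e96 kg/m³.
2.30e17 / 5.20e96 = 4.42e-80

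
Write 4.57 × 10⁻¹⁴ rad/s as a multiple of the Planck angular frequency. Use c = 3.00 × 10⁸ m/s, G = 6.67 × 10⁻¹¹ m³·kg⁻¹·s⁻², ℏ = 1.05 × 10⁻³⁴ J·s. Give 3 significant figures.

Planck angular frequency: ω_P = √(c⁵/(ℏG)) = 1.86 × 10⁴³ rad/s.
4.57 × 10⁻¹⁴ / 1.86 × 10⁴³ = 2.45 × 10⁻⁵⁷

2.45 × 10⁻⁵⁷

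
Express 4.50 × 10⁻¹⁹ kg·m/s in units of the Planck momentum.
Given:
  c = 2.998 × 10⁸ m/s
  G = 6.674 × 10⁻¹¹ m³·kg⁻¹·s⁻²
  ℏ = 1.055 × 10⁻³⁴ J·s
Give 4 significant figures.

6.895 × 10⁻²⁰

Planck momentum: p_P = √(ℏc³/G) = 6.527 kg·m/s.
4.50 × 10⁻¹⁹ / 6.527 = 6.895 × 10⁻²⁰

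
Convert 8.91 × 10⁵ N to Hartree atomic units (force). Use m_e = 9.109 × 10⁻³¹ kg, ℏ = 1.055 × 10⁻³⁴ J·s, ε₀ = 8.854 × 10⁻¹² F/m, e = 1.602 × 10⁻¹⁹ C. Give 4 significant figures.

1.084 × 10¹³

atomic unit of force: F_au = E_h/a₀ = m_e²e⁶/((4πε₀)³ℏ⁴) = 8.220 × 10⁻⁸ N.
8.91 × 10⁵ / 8.220 × 10⁻⁸ = 1.084 × 10¹³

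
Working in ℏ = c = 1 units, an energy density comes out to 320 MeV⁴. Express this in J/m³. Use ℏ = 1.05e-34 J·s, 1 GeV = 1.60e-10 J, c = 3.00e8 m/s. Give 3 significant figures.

[E]/[L]³ = [E]⁴/(ℏc)³; restore (ℏc)⁻³.
1 GeV⁴ → 1/(ℏc)³ × (1 GeV in J)⁴ = 2.10e37 J/m³.
Convert the energy scale: 320 MeV⁴ = 3.20e-10 GeV⁴.
Result: 3.20e-10 × 2.10e37 = 6.71e27 J/m³.

6.71e27 J/m³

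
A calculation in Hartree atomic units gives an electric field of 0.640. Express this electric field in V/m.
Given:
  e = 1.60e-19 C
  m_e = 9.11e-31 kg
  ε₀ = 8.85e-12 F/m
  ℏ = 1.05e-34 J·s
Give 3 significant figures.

One atomic unit of electric field: E_au = E_h/(e a₀) = m_e²e⁵/((4πε₀)³ℏ⁴) = 5.20e11 V/m.
0.640 × 5.20e11 V/m = 3.33e11 V/m

3.33e11 V/m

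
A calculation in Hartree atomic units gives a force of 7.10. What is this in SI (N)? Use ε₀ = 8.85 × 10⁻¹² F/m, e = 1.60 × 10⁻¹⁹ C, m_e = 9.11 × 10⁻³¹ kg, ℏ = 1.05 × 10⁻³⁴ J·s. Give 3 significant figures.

One atomic unit of force: F_au = E_h/a₀ = m_e²e⁶/((4πε₀)³ℏ⁴) = 8.33 × 10⁻⁸ N.
7.10 × 8.33 × 10⁻⁸ N = 5.91 × 10⁻⁷ N

5.91 × 10⁻⁷ N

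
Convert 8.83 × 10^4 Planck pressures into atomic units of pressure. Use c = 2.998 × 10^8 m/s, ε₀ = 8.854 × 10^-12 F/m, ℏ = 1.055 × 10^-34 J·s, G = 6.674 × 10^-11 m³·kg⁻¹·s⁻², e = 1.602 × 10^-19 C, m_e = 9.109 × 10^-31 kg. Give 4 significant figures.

Planck pressure: p_P = c⁷/(ℏG²) = 4.632 × 10^113 Pa
atomic unit of pressure: P_au = E_h/a₀³ = m_e⁴e¹⁰/((4πε₀)⁵ℏ⁸) = 2.929 × 10^13 Pa
8.83 × 10^4 × 4.632 × 10^113 / 2.929 × 10^13 = 1.396 × 10^105

1.396 × 10^105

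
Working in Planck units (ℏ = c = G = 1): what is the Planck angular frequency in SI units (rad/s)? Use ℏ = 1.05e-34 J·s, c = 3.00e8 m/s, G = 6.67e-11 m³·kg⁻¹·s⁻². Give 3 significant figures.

1.86e43 rad/s

From ℏ = c = G = 1 the angular frequency scale is ω_P = √(c⁵/(ℏG)).
  = √(3.47e86)
  = 1.86e43 rad/s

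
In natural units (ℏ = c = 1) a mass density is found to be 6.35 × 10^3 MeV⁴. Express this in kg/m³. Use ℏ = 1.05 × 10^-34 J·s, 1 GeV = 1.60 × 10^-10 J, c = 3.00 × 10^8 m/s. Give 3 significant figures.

1.48 × 10^12 kg/m³

Mass density is [E]/(c²[L]³) = [E]⁴/(ℏ³c⁵).
1 GeV⁴ → 1/(ℏ³c⁵) × (1 GeV in J)⁴ = 2.33 × 10^20 kg/m³.
Convert the energy scale: 6.35 × 10^3 MeV⁴ = 6.35 × 10^-9 GeV⁴.
Result: 6.35 × 10^-9 × 2.33 × 10^20 = 1.48 × 10^12 kg/m³.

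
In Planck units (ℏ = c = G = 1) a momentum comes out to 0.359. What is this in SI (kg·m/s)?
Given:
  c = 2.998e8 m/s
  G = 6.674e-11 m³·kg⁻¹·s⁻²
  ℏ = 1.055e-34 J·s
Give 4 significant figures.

One Planck momentum: p_P = √(ℏc³/G) = 6.527 kg·m/s.
0.359 × 6.527 kg·m/s = 2.343 kg·m/s

2.343 kg·m/s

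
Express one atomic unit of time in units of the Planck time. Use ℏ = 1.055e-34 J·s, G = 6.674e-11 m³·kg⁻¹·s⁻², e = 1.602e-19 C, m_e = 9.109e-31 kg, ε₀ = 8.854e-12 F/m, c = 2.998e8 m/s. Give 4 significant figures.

4.494e26

atomic unit of time: τ_au = (4πε₀)²ℏ³/(m_e e⁴) = 2.423e-17 s
Planck time: t_P = √(ℏG/c⁵) = 5.392e-44 s
ratio = 2.423e-17 / 5.392e-44 = 4.494e26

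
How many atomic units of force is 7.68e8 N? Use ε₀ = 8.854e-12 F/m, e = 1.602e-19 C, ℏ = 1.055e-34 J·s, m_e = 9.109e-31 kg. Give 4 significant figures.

atomic unit of force: F_au = E_h/a₀ = m_e²e⁶/((4πε₀)³ℏ⁴) = 8.220e-8 N.
7.68e8 / 8.220e-8 = 9.343e15

9.343e15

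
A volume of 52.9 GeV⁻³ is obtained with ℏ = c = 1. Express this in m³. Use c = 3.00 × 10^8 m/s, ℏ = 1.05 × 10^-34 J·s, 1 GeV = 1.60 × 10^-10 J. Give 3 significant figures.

Volume is [L]³ = [E]⁻³·(ℏc)³.
1 GeV⁻³ → (ℏc)³ × (1 GeV in J)⁻³ = 7.63 × 10^-48 m³.
Result: 52.9 × 7.63 × 10^-48 = 4.04 × 10^-46 m³.

4.04 × 10^-46 m³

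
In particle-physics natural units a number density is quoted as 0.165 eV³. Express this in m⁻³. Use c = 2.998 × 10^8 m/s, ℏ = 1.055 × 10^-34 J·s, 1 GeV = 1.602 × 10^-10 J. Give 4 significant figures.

Number density is [L]⁻³ = [E]³/(ℏc)³.
1 GeV³ → 1/(ℏc)³ × (1 GeV in J)³ = 1.299 × 10^47 m⁻³.
Convert the energy scale: 0.165 eV³ = 1.65 × 10^-28 GeV³.
Result: 1.65 × 10^-28 × 1.299 × 10^47 = 2.144 × 10^19 m⁻³.

2.144 × 10^19 m⁻³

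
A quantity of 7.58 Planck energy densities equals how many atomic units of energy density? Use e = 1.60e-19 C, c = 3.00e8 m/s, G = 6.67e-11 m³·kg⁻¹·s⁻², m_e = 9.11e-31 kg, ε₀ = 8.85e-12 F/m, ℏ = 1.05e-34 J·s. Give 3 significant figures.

1.18e101

Planck energy density: u_P = c⁷/(ℏG²) = 4.68e113 J/m³
atomic unit of energy density: u_au = E_h/a₀³ = m_e⁴e¹⁰/((4πε₀)⁵ℏ⁸) = 3.01e13 J/m³
7.58 × 4.68e113 / 3.01e13 = 1.18e101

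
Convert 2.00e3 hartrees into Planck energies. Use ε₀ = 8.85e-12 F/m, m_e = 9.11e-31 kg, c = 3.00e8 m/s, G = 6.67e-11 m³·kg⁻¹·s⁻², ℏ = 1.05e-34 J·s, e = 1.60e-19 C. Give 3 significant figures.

hartree: E_h = m_e e⁴/(4πε₀ℏ)² = 4.38e-18 J
Planck energy: E_P = √(ℏc⁵/G) = 1.96e9 J
2.00e3 × 4.38e-18 / 1.96e9 = 4.48e-24

4.48e-24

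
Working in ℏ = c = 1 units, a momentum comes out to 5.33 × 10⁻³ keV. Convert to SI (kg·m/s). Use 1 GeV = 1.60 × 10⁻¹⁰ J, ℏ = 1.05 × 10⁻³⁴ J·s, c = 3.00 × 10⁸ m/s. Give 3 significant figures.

Momentum is [E]/c; divide by c.
1 GeV → 1/c × (1 GeV in J) = 5.33 × 10⁻¹⁹ kg·m/s.
Convert the energy scale: 5.33 × 10⁻³ keV = 5.33 × 10⁻⁹ GeV.
Result: 5.33 × 10⁻⁹ × 5.33 × 10⁻¹⁹ = 2.84 × 10⁻²⁷ kg·m/s.

2.84 × 10⁻²⁷ kg·m/s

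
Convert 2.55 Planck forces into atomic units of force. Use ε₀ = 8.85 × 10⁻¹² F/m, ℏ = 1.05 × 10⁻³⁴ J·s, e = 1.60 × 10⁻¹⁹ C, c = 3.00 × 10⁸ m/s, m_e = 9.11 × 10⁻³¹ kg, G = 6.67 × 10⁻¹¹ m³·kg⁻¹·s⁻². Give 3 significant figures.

Planck force: F_P = c⁴/G = 1.21 × 10⁴⁴ N
atomic unit of force: F_au = E_h/a₀ = m_e²e⁶/((4πε₀)³ℏ⁴) = 8.33 × 10⁻⁸ N
2.55 × 1.21 × 10⁴⁴ / 8.33 × 10⁻⁸ = 3.72 × 10⁵¹

3.72 × 10⁵¹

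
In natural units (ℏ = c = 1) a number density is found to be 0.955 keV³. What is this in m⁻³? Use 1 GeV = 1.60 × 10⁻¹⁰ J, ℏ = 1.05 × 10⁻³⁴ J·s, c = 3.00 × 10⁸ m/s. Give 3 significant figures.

1.25 × 10²⁹ m⁻³

Number density is [L]⁻³ = [E]³/(ℏc)³.
1 GeV³ → 1/(ℏc)³ × (1 GeV in J)³ = 1.31 × 10⁴⁷ m⁻³.
Convert the energy scale: 0.955 keV³ = 9.55 × 10⁻¹⁹ GeV³.
Result: 9.55 × 10⁻¹⁹ × 1.31 × 10⁴⁷ = 1.25 × 10²⁹ m⁻³.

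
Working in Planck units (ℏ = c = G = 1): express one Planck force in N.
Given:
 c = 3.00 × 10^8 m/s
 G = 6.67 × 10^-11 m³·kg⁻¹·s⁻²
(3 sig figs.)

1.21 × 10^44 N

The unique combination of the constants set to 1 with dimensions of force is F_P = c⁴/G.
  = 8.10 × 10^33 / 6.67 × 10^-11
  = 1.21 × 10^44 N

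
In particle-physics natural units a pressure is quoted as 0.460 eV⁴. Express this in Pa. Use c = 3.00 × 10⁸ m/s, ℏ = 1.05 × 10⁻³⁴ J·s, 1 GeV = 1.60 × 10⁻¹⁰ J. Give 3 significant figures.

9.65 Pa

Pressure is [E]/[L]³ = [E]⁴/(ℏc)³.
1 GeV⁴ → 1/(ℏc)³ × (1 GeV in J)⁴ = 2.10 × 10³⁷ Pa.
Convert the energy scale: 0.460 eV⁴ = 4.60 × 10⁻³⁷ GeV⁴.
Result: 4.60 × 10⁻³⁷ × 2.10 × 10³⁷ = 9.65 Pa.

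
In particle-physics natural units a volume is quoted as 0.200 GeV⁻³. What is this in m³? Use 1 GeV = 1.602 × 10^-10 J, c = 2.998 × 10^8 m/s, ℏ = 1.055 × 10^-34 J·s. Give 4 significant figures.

Volume is [L]³ = [E]⁻³·(ℏc)³.
1 GeV⁻³ → (ℏc)³ × (1 GeV in J)⁻³ = 7.696 × 10^-48 m³.
Result: 0.200 × 7.696 × 10^-48 = 1.539 × 10^-48 m³.

1.539 × 10^-48 m³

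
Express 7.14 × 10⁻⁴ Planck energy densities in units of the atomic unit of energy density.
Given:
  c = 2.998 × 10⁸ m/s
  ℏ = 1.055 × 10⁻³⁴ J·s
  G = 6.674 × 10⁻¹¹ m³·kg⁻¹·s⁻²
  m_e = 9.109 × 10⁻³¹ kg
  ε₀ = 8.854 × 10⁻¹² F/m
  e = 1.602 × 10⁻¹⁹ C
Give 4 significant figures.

1.129 × 10⁹⁷

Planck energy density: u_P = c⁷/(ℏG²) = 4.632 × 10¹¹³ J/m³
atomic unit of energy density: u_au = E_h/a₀³ = m_e⁴e¹⁰/((4πε₀)⁵ℏ⁸) = 2.929 × 10¹³ J/m³
7.14 × 10⁻⁴ × 4.632 × 10¹¹³ / 2.929 × 10¹³ = 1.129 × 10⁹⁷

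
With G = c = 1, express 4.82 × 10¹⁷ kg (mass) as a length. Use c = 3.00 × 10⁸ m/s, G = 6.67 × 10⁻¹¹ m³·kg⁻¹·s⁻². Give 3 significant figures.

In G = c = 1 units mass has dimensions of length; the conversion factor is G/c².
4.82 × 10¹⁷ kg × (G/c²) = 3.57 × 10⁻¹⁰ m

3.57 × 10⁻¹⁰ m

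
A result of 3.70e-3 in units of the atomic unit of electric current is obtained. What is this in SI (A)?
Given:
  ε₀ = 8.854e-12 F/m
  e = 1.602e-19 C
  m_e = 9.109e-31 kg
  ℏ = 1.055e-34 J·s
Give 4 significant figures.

One atomic unit of electric current: I_au = e E_h/ℏ = m_e e⁵/((4πε₀)²ℏ³) = 6.612e-3 A.
3.70e-3 × 6.612e-3 A = 2.446e-5 A

2.446e-5 A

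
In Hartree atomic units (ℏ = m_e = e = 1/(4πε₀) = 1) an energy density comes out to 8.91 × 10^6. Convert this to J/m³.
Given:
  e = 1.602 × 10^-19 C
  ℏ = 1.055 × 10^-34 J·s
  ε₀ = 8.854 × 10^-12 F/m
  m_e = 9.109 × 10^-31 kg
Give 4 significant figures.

One atomic unit of energy density: u_au = E_h/a₀³ = m_e⁴e¹⁰/((4πε₀)⁵ℏ⁸) = 2.929 × 10^13 J/m³.
8.91 × 10^6 × 2.929 × 10^13 J/m³ = 2.610 × 10^20 J/m³

2.610 × 10^20 J/m³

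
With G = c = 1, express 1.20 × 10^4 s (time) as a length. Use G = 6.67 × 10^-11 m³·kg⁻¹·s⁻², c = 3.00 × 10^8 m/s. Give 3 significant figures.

Time → length via c.
1.20 × 10^4 s × (c) = 3.60 × 10^12 m

3.60 × 10^12 m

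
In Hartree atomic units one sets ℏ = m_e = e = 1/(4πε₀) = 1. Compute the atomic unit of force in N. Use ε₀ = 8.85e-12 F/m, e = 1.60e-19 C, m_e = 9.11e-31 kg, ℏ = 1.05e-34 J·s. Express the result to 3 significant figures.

8.33e-8 N

F_au = E_h/a₀ = m_e²e⁶/((4πε₀)³ℏ⁴)
E_h = 4.38e-18 J
a₀ = 5.26e-11 m
E_h/a₀ = 8.33e-8 N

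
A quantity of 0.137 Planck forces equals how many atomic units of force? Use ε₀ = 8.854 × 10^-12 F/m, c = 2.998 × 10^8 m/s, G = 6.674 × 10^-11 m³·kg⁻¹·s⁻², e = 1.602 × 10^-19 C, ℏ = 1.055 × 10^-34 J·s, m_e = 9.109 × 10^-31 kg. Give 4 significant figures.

2.017 × 10^50

Planck force: F_P = c⁴/G = 1.210 × 10^44 N
atomic unit of force: F_au = E_h/a₀ = m_e²e⁶/((4πε₀)³ℏ⁴) = 8.220 × 10^-8 N
0.137 × 1.210 × 10^44 / 8.220 × 10^-8 = 2.017 × 10^50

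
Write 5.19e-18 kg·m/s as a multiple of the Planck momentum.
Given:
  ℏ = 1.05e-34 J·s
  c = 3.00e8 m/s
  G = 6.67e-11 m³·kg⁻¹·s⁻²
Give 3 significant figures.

7.96e-19

Planck momentum: p_P = √(ℏc³/G) = 6.52 kg·m/s.
5.19e-18 / 6.52 = 7.96e-19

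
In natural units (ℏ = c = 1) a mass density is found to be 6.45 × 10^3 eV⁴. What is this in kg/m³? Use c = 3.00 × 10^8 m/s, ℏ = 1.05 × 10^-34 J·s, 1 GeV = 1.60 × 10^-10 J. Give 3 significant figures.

Mass density is [E]/(c²[L]³) = [E]⁴/(ℏ³c⁵).
1 GeV⁴ → 1/(ℏ³c⁵) × (1 GeV in J)⁴ = 2.33 × 10^20 kg/m³.
Convert the energy scale: 6.45 × 10^3 eV⁴ = 6.45 × 10^-33 GeV⁴.
Result: 6.45 × 10^-33 × 2.33 × 10^20 = 1.50 × 10^-12 kg/m³.

1.50 × 10^-12 kg/m³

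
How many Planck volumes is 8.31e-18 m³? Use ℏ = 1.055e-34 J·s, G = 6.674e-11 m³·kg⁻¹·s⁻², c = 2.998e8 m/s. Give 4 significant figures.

Planck volume: V_P = (ℏG/c³)^(3/2) = 4.224e-105 m³.
8.31e-18 / 4.224e-105 = 1.967e87

1.967e87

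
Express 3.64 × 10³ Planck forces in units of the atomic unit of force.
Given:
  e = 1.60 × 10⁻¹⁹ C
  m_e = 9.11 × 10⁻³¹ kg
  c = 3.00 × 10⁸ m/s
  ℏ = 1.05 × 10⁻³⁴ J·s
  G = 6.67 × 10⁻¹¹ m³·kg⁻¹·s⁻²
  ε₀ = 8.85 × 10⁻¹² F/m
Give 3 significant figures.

5.31 × 10⁵⁴

Planck force: F_P = c⁴/G = 1.21 × 10⁴⁴ N
atomic unit of force: F_au = E_h/a₀ = m_e²e⁶/((4πε₀)³ℏ⁴) = 8.33 × 10⁻⁸ N
3.64 × 10³ × 1.21 × 10⁴⁴ / 8.33 × 10⁻⁸ = 5.31 × 10⁵⁴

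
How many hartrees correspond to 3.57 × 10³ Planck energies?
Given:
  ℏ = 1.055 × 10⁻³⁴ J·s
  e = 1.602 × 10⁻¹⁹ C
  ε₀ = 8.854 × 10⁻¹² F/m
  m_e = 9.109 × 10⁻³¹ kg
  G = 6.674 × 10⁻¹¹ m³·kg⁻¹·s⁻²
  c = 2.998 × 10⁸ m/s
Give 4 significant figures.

Planck energy: E_P = √(ℏc⁵/G) = 1.957 × 10⁹ J
hartree: E_h = m_e e⁴/(4πε₀ℏ)² = 4.354 × 10⁻¹⁸ J
3.57 × 10³ × 1.957 × 10⁹ / 4.354 × 10⁻¹⁸ = 1.604 × 10³⁰

1.604 × 10³⁰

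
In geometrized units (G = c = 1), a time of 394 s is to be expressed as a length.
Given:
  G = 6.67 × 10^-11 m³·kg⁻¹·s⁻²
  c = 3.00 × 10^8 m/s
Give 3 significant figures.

Time → length via c.
394 s × (c) = 1.18 × 10^11 m

1.18 × 10^11 m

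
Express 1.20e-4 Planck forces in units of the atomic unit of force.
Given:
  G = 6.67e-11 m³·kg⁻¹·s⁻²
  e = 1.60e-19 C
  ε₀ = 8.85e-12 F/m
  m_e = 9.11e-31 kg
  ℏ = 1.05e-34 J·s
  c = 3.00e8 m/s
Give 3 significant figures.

1.75e47

Planck force: F_P = c⁴/G = 1.21e44 N
atomic unit of force: F_au = E_h/a₀ = m_e²e⁶/((4πε₀)³ℏ⁴) = 8.33e-8 N
1.20e-4 × 1.21e44 / 8.33e-8 = 1.75e47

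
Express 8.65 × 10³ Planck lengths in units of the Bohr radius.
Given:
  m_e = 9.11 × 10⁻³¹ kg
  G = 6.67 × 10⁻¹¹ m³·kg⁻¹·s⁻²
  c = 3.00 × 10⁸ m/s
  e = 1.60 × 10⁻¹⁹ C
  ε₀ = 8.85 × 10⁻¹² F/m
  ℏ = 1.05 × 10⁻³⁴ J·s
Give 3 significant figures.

2.65 × 10⁻²¹

Planck length: ℓ_P = √(ℏG/c³) = 1.61 × 10⁻³⁵ m
Bohr radius: a₀ = 4πε₀ℏ²/(m_e e²) = 5.26 × 10⁻¹¹ m
8.65 × 10³ × 1.61 × 10⁻³⁵ / 5.26 × 10⁻¹¹ = 2.65 × 10⁻²¹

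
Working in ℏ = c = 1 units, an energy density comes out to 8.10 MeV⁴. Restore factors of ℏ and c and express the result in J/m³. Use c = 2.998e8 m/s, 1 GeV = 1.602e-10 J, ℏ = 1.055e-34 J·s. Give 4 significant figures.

[E]/[L]³ = [E]⁴/(ℏc)³; restore (ℏc)⁻³.
1 GeV⁴ → 1/(ℏc)³ × (1 GeV in J)⁴ = 2.082e37 J/m³.
Convert the energy scale: 8.10 MeV⁴ = 8.10e-12 GeV⁴.
Result: 8.10e-12 × 2.082e37 = 1.686e26 J/m³.

1.686e26 J/m³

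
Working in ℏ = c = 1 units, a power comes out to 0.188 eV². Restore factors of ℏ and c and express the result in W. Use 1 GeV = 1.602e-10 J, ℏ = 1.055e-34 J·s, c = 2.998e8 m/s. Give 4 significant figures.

Power is [E]/[T] = [E]²/ℏ.
1 GeV² → 1/ℏ × (1 GeV in J)² = 2.433e14 W.
Convert the energy scale: 0.188 eV² = 1.88e-19 GeV².
Result: 1.88e-19 × 2.433e14 = 4.573e-5 W.

4.573e-5 W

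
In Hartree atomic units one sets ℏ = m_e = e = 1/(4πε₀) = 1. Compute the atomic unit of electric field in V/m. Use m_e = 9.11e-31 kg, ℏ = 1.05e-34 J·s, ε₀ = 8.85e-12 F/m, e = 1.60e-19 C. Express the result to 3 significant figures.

E_au = E_h/(e a₀) = m_e²e⁵/((4πε₀)³ℏ⁴)
E_h = 4.38e-18 J
a₀ = 5.26e-11 m
E_h/(e·a₀) = 5.20e11 V/m

5.20e11 V/m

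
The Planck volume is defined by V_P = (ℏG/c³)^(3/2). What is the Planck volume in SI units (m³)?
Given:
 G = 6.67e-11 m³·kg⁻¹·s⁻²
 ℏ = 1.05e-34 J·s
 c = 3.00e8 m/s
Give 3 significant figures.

V_P = (ℏG/c³)^(3/2)
  = √(1.75e-209)
  = 4.18e-105 m³

4.18e-105 m³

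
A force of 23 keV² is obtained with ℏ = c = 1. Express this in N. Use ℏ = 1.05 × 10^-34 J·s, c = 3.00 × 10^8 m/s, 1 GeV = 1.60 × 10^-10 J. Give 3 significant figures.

Force is [E]/[L] = [E]²/(ℏc); restore (ℏc)⁻¹.
1 GeV² → 1/(ℏc) × (1 GeV in J)² = 8.13 × 10^5 N.
Convert the energy scale: 23 keV² = 2.30 × 10^-11 GeV².
Result: 2.30 × 10^-11 × 8.13 × 10^5 = 1.87 × 10^-5 N.

1.87 × 10^-5 N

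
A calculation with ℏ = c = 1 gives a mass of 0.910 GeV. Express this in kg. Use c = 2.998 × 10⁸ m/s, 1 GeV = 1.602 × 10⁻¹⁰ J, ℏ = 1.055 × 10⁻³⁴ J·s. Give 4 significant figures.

Mass is [E]/c²; divide by c².
1 GeV → 1/c² × (1 GeV in J) = 1.782 × 10⁻²⁷ kg.
Result: 0.910 × 1.782 × 10⁻²⁷ = 1.622 × 10⁻²⁷ kg.

1.622 × 10⁻²⁷ kg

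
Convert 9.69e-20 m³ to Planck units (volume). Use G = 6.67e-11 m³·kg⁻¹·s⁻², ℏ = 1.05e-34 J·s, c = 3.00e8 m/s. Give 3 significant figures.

Planck volume: V_P = (ℏG/c³)^(3/2) = 4.18e-105 m³.
9.69e-20 / 4.18e-105 = 2.32e85

2.32e85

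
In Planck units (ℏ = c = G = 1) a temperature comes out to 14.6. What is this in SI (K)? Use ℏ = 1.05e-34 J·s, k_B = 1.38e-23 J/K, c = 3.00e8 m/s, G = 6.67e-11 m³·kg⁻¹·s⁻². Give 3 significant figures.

One Planck temperature: T_P = √(ℏc⁵/G) / k_B = 1.42e32 K.
14.6 × 1.42e32 K = 2.07e33 K

2.07e33 K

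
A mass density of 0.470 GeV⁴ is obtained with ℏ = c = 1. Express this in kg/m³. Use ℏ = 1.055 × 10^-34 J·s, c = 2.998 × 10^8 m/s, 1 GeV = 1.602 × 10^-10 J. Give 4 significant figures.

Mass density is [E]/(c²[L]³) = [E]⁴/(ℏ³c⁵).
1 GeV⁴ → 1/(ℏ³c⁵) × (1 GeV in J)⁴ = 2.316 × 10^20 kg/m³.
Result: 0.470 × 2.316 × 10^20 = 1.089 × 10^20 kg/m³.

1.089 × 10^20 kg/m³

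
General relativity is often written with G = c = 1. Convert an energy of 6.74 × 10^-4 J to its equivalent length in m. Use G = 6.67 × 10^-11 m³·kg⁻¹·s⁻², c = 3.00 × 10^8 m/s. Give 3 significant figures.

5.55 × 10^-48 m

Energy → length via G/c⁴.
6.74 × 10^-4 J × (G/c⁴) = 5.55 × 10^-48 m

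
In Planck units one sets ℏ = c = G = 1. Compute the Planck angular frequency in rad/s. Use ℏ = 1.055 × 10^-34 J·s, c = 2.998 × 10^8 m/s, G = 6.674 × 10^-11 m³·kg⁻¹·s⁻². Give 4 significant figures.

1.855 × 10^43 rad/s

ω_P = √(c⁵/(ℏG))
  = √(3.440 × 10^86)
  = 1.855 × 10^43 rad/s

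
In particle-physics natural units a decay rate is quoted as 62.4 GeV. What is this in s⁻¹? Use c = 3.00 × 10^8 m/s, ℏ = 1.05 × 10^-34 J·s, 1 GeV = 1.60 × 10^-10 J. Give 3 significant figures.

9.51 × 10^25 s⁻¹

A rate is [E]/ℏ; divide by ℏ.
1 GeV → 1/ℏ × (1 GeV in J) = 1.52 × 10^24 s⁻¹.
Result: 62.4 × 1.52 × 10^24 = 9.51 × 10^25 s⁻¹.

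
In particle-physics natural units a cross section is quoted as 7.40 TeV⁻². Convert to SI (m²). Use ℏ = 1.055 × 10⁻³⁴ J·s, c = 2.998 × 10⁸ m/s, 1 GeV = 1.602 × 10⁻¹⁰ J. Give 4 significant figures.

2.885 × 10⁻³⁷ m²

Area is [L]² = [E]⁻²·(ℏc)²; restore (ℏc)².
1 GeV⁻² → (ℏc)² × (1 GeV in J)⁻² = 3.898 × 10⁻³² m².
Convert the energy scale: 7.40 TeV⁻² = 7.40 × 10⁻⁶ GeV⁻².
Result: 7.40 × 10⁻⁶ × 3.898 × 10⁻³² = 2.885 × 10⁻³⁷ m².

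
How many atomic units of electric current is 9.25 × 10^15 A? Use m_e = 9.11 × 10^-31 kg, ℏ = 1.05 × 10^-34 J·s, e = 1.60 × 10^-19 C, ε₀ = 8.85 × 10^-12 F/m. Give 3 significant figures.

atomic unit of electric current: I_au = e E_h/ℏ = m_e e⁵/((4πε₀)²ℏ³) = 6.67 × 10^-3 A.
9.25 × 10^15 / 6.67 × 10^-3 = 1.39 × 10^18

1.39 × 10^18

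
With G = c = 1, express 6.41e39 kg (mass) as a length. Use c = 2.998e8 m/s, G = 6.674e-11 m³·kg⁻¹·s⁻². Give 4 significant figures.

In G = c = 1 units mass has dimensions of length; the conversion factor is G/c².
6.41e39 kg × (G/c²) = 4.760e12 m

4.760e12 m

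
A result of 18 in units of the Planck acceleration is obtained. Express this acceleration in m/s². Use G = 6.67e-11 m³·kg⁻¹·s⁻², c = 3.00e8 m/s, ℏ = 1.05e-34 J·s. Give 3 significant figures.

1.01e53 m/s²

One Planck acceleration: a_P = √(c⁷/(ℏG)) = 5.59e51 m/s².
18 × 5.59e51 m/s² = 1.01e53 m/s²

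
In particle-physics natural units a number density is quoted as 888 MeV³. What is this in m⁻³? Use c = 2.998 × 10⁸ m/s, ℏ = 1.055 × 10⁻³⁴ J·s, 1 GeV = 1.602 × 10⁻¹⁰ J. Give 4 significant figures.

Number density is [L]⁻³ = [E]³/(ℏc)³.
1 GeV³ → 1/(ℏc)³ × (1 GeV in J)³ = 1.299 × 10⁴⁷ m⁻³.
Convert the energy scale: 888 MeV³ = 8.88 × 10⁻⁷ GeV³.
Result: 8.88 × 10⁻⁷ × 1.299 × 10⁴⁷ = 1.154 × 10⁴¹ m⁻³.

1.154 × 10⁴¹ m⁻³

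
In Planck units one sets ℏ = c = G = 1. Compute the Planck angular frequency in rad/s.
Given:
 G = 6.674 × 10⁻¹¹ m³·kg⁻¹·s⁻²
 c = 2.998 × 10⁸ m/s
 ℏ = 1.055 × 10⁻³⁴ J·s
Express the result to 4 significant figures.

1.855 × 10⁴³ rad/s

ω_P = √(c⁵/(ℏG))
  = √(3.440 × 10⁸⁶)
  = 1.855 × 10⁴³ rad/s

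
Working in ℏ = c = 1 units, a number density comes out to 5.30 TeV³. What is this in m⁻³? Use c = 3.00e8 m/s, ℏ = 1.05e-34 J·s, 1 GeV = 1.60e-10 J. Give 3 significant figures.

6.95e56 m⁻³

Number density is [L]⁻³ = [E]³/(ℏc)³.
1 GeV³ → 1/(ℏc)³ × (1 GeV in J)³ = 1.31e47 m⁻³.
Convert the energy scale: 5.30 TeV³ = 5.30e9 GeV³.
Result: 5.30e9 × 1.31e47 = 6.95e56 m⁻³.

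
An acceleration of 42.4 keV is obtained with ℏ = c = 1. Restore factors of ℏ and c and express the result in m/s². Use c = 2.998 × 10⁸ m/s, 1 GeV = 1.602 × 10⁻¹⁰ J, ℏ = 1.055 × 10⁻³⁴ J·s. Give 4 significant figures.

1.930 × 10²⁸ m/s²

Acceleration is [L]/[T]² = c·[E]/ℏ.
1 GeV → c/ℏ × (1 GeV in J) = 4.552 × 10³² m/s².
Convert the energy scale: 42.4 keV = 4.24 × 10⁻⁵ GeV.
Result: 4.24 × 10⁻⁵ × 4.552 × 10³² = 1.930 × 10²⁸ m/s².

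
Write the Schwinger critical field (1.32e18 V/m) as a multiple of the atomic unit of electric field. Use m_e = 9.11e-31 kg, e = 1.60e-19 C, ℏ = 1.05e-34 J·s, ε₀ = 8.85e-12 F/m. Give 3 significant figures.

2.54e6

atomic unit of electric field: E_au = E_h/(e a₀) = m_e²e⁵/((4πε₀)³ℏ⁴) = 5.20e11 V/m.
1.32e18 / 5.20e11 = 2.54e6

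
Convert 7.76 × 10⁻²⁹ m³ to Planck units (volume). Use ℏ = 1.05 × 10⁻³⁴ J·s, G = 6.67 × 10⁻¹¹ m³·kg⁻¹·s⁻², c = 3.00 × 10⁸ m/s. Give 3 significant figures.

Planck volume: V_P = (ℏG/c³)^(3/2) = 4.18 × 10⁻¹⁰⁵ m³.
7.76 × 10⁻²⁹ / 4.18 × 10⁻¹⁰⁵ = 1.86 × 10⁷⁶

1.86 × 10⁷⁶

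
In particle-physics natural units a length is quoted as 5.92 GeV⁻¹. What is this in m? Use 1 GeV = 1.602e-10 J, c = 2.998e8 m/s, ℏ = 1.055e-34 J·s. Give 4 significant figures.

A length is [E]⁻¹ in ℏ=c=1; restore one factor of ℏc.
1 GeV⁻¹ → ℏc × (1 GeV in J)⁻¹ = 1.974e-16 m.
Result: 5.92 × 1.974e-16 = 1.169e-15 m.

1.169e-15 m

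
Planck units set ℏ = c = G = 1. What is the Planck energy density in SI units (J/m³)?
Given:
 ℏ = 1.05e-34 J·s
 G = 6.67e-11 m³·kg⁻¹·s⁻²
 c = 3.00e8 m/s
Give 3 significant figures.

4.68e113 J/m³

Dimensional analysis gives u_P = c⁷/(ℏG²).
  = 2.19e59 / 4.67e-55
  = 4.68e113 J/m³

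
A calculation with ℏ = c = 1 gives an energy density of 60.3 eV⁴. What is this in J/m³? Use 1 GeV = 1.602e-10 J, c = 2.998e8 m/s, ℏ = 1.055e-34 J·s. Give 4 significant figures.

1.255e3 J/m³

[E]/[L]³ = [E]⁴/(ℏc)³; restore (ℏc)⁻³.
1 GeV⁴ → 1/(ℏc)³ × (1 GeV in J)⁴ = 2.082e37 J/m³.
Convert the energy scale: 60.3 eV⁴ = 6.03e-35 GeV⁴.
Result: 6.03e-35 × 2.082e37 = 1.255e3 J/m³.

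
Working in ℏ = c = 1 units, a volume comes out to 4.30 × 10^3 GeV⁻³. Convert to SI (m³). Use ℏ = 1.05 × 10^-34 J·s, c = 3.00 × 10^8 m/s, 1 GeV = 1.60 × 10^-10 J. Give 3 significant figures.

3.28 × 10^-44 m³

Volume is [L]³ = [E]⁻³·(ℏc)³.
1 GeV⁻³ → (ℏc)³ × (1 GeV in J)⁻³ = 7.63 × 10^-48 m³.
Result: 4.30 × 10^3 × 7.63 × 10^-48 = 3.28 × 10^-44 m³.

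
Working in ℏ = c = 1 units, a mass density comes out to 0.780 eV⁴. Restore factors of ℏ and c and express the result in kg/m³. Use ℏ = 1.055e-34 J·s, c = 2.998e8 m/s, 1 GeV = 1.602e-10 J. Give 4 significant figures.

Mass density is [E]/(c²[L]³) = [E]⁴/(ℏ³c⁵).
1 GeV⁴ → 1/(ℏ³c⁵) × (1 GeV in J)⁴ = 2.316e20 kg/m³.
Convert the energy scale: 0.780 eV⁴ = 7.80e-37 GeV⁴.
Result: 7.80e-37 × 2.316e20 = 1.806e-16 kg/m³.

1.806e-16 kg/m³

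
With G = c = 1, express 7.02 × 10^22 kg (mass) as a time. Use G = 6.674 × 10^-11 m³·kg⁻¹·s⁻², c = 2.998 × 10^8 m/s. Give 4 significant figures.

1.739 × 10^-13 s

Mass → time via G/c³.
7.02 × 10^22 kg × (G/c³) = 1.739 × 10^-13 s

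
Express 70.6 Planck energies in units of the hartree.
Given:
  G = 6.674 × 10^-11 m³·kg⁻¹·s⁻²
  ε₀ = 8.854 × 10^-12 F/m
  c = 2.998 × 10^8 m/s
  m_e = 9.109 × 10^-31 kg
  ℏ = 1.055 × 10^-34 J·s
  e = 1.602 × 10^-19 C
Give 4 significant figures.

3.172 × 10^28

Planck energy: E_P = √(ℏc⁵/G) = 1.957 × 10^9 J
hartree: E_h = m_e e⁴/(4πε₀ℏ)² = 4.354 × 10^-18 J
70.6 × 1.957 × 10^9 / 4.354 × 10^-18 = 3.172 × 10^28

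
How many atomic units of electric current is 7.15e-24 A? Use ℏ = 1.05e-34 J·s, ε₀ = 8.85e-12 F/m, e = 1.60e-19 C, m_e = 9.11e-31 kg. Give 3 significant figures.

atomic unit of electric current: I_au = e E_h/ℏ = m_e e⁵/((4πε₀)²ℏ³) = 6.67e-3 A.
7.15e-24 / 6.67e-3 = 1.07e-21

1.07e-21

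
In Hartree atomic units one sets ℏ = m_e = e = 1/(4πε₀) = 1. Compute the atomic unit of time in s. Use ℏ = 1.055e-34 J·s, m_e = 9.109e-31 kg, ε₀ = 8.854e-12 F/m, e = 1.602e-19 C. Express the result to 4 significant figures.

2.423e-17 s

τ_au = (4πε₀)²ℏ³/(m_e e⁴)
E_h = 4.354e-18 J
ℏ/E_h = 2.423e-17 s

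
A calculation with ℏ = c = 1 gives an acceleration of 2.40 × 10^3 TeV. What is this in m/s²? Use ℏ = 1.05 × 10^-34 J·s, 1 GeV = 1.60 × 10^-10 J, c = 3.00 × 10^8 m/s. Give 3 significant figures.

1.10 × 10^39 m/s²

Acceleration is [L]/[T]² = c·[E]/ℏ.
1 GeV → c/ℏ × (1 GeV in J) = 4.57 × 10^32 m/s².
Convert the energy scale: 2.40 × 10^3 TeV = 2.40 × 10^6 GeV.
Result: 2.40 × 10^6 × 4.57 × 10^32 = 1.10 × 10^39 m/s².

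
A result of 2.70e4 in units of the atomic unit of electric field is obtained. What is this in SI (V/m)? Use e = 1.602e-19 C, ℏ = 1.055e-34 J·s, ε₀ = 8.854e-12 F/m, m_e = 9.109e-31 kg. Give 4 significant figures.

1.385e16 V/m

One atomic unit of electric field: E_au = E_h/(e a₀) = m_e²e⁵/((4πε₀)³ℏ⁴) = 5.131e11 V/m.
2.70e4 × 5.131e11 V/m = 1.385e16 V/m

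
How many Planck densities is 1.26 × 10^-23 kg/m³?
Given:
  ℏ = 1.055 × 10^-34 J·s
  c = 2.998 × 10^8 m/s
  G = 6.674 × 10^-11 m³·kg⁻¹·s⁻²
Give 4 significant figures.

Planck density: ρ_P = c⁵/(ℏG²) = 5.154 × 10^96 kg/m³.
1.26 × 10^-23 / 5.154 × 10^96 = 2.445 × 10^-120

2.445 × 10^-120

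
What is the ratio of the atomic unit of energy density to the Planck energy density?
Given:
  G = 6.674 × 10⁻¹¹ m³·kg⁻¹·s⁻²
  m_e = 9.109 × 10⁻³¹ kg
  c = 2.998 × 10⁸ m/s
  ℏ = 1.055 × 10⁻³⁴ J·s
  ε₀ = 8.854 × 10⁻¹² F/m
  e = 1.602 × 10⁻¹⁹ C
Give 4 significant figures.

6.323 × 10⁻¹⁰¹

atomic unit of energy density: u_au = E_h/a₀³ = m_e⁴e¹⁰/((4πε₀)⁵ℏ⁸) = 2.929 × 10¹³ J/m³
Planck energy density: u_P = c⁷/(ℏG²) = 4.632 × 10¹¹³ J/m³
ratio = 2.929 × 10¹³ / 4.632 × 10¹¹³ = 6.323 × 10⁻¹⁰¹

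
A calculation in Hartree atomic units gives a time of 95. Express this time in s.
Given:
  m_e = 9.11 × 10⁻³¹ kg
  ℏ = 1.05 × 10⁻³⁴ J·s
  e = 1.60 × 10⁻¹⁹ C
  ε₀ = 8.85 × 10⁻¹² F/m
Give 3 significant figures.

One atomic unit of time: τ_au = (4πε₀)²ℏ³/(m_e e⁴) = 2.40 × 10⁻¹⁷ s.
95 × 2.40 × 10⁻¹⁷ s = 2.28 × 10⁻¹⁵ s

2.28 × 10⁻¹⁵ s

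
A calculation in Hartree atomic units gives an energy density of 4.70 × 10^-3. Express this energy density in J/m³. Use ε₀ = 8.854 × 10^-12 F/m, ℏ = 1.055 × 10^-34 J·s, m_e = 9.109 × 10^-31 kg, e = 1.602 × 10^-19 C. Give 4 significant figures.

One atomic unit of energy density: u_au = E_h/a₀³ = m_e⁴e¹⁰/((4πε₀)⁵ℏ⁸) = 2.929 × 10^13 J/m³.
4.70 × 10^-3 × 2.929 × 10^13 J/m³ = 1.377 × 10^11 J/m³

1.377 × 10^11 J/m³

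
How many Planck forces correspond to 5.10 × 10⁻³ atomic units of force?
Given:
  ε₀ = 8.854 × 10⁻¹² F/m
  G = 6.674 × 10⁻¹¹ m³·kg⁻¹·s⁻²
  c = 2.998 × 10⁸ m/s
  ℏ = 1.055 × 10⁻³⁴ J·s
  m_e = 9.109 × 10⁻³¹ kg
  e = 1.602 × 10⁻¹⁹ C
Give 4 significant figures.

atomic unit of force: F_au = E_h/a₀ = m_e²e⁶/((4πε₀)³ℏ⁴) = 8.220 × 10⁻⁸ N
Planck force: F_P = c⁴/G = 1.210 × 10⁴⁴ N
5.10 × 10⁻³ × 8.220 × 10⁻⁸ / 1.210 × 10⁴⁴ = 3.463 × 10⁻⁵⁴

3.463 × 10⁻⁵⁴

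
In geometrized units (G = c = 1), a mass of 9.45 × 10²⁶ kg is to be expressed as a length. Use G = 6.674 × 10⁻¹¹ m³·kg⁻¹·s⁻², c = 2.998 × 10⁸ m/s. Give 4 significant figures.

0.7017 m

In G = c = 1 units mass has dimensions of length; the conversion factor is G/c².
9.45 × 10²⁶ kg × (G/c²) = 0.7017 m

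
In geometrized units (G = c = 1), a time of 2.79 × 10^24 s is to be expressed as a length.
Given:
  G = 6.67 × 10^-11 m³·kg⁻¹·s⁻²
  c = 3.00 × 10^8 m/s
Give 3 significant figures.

8.37 × 10^32 m

Time → length via c.
2.79 × 10^24 s × (c) = 8.37 × 10^32 m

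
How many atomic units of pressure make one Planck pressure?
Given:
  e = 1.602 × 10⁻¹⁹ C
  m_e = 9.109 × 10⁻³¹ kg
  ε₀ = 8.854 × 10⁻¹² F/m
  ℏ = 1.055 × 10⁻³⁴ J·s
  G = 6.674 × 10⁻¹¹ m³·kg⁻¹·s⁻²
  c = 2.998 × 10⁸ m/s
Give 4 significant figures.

Planck pressure: p_P = c⁷/(ℏG²) = 4.632 × 10¹¹³ Pa
atomic unit of pressure: P_au = E_h/a₀³ = m_e⁴e¹⁰/((4πε₀)⁵ℏ⁸) = 2.929 × 10¹³ Pa
ratio = 4.632 × 10¹¹³ / 2.929 × 10¹³ = 1.581 × 10¹⁰⁰

1.581 × 10¹⁰⁰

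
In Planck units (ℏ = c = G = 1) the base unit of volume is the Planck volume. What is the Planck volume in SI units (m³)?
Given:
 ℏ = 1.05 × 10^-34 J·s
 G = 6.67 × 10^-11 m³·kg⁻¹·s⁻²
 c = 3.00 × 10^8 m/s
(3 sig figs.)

V_P = (ℏG/c³)^(3/2)
  = √(1.75 × 10^-209)
  = 4.18 × 10^-105 m³

4.18 × 10^-105 m³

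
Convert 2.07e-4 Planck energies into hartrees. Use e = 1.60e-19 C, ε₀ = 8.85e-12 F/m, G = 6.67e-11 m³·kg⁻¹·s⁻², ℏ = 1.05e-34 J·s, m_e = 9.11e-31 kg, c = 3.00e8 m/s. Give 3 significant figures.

Planck energy: E_P = √(ℏc⁵/G) = 1.96e9 J
hartree: E_h = m_e e⁴/(4πε₀ℏ)² = 4.38e-18 J
2.07e-4 × 1.96e9 / 4.38e-18 = 9.25e22

9.25e22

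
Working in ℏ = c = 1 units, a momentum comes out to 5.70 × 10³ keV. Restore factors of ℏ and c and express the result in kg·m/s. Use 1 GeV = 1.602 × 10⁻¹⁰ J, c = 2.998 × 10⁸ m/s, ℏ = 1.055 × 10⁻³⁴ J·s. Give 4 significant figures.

3.046 × 10⁻²¹ kg·m/s

Momentum is [E]/c; divide by c.
1 GeV → 1/c × (1 GeV in J) = 5.344 × 10⁻¹⁹ kg·m/s.
Convert the energy scale: 5.70 × 10³ keV = 5.70 × 10⁻³ GeV.
Result: 5.70 × 10⁻³ × 5.344 × 10⁻¹⁹ = 3.046 × 10⁻²¹ kg·m/s.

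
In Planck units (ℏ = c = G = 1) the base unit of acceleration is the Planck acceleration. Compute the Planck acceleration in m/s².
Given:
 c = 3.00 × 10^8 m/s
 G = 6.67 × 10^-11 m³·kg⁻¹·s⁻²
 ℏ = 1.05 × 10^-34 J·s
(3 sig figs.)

5.59 × 10^51 m/s²

a_P = √(c⁷/(ℏG))
  = √(3.12 × 10^103)
  = 5.59 × 10^51 m/s²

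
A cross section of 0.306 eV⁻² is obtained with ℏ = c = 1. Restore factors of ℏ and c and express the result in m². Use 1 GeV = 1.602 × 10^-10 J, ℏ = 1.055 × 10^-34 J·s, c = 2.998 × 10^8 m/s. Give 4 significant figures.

Area is [L]² = [E]⁻²·(ℏc)²; restore (ℏc)².
1 GeV⁻² → (ℏc)² × (1 GeV in J)⁻² = 3.898 × 10^-32 m².
Convert the energy scale: 0.306 eV⁻² = 3.06 × 10^17 GeV⁻².
Result: 3.06 × 10^17 × 3.898 × 10^-32 = 1.193 × 10^-14 m².

1.193 × 10^-14 m²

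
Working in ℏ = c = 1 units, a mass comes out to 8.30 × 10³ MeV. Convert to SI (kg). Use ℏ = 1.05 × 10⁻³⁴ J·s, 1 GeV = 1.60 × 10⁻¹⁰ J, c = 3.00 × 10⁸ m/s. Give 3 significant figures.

1.48 × 10⁻²⁶ kg

Mass is [E]/c²; divide by c².
1 GeV → 1/c² × (1 GeV in J) = 1.78 × 10⁻²⁷ kg.
Convert the energy scale: 8.30 × 10³ MeV = 8.30 GeV.
Result: 8.30 × 1.78 × 10⁻²⁷ = 1.48 × 10⁻²⁶ kg.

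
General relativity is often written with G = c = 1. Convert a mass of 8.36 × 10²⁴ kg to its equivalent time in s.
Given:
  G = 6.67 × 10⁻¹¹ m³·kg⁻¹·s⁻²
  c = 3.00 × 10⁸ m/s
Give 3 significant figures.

Mass → time via G/c³.
8.36 × 10²⁴ kg × (G/c³) = 2.07 × 10⁻¹¹ s

2.07 × 10⁻¹¹ s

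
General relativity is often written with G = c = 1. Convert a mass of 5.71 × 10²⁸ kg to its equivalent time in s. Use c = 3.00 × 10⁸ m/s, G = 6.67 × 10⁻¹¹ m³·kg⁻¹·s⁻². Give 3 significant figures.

1.41 × 10⁻⁷ s

Mass → time via G/c³.
5.71 × 10²⁸ kg × (G/c³) = 1.41 × 10⁻⁷ s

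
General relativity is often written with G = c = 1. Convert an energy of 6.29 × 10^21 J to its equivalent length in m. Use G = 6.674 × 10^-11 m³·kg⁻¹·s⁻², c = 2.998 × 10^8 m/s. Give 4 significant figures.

5.196 × 10^-23 m

Energy → length via G/c⁴.
6.29 × 10^21 J × (G/c⁴) = 5.196 × 10^-23 m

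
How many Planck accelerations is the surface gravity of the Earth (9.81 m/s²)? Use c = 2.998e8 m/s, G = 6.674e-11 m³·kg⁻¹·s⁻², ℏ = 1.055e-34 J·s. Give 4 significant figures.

1.764e-51

Planck acceleration: a_P = √(c⁷/(ℏG)) = 5.560e51 m/s².
9.81 / 5.560e51 = 1.764e-51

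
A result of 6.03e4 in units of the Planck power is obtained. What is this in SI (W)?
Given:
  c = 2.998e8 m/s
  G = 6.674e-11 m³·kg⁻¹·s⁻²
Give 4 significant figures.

2.188e57 W

One Planck power: P_P = c⁵/G = 3.629e52 W.
6.03e4 × 3.629e52 W = 2.188e57 W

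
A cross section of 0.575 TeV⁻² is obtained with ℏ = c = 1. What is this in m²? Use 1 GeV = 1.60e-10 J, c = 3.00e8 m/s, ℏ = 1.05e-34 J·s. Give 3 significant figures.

2.23e-38 m²

Area is [L]² = [E]⁻²·(ℏc)²; restore (ℏc)².
1 GeV⁻² → (ℏc)² × (1 GeV in J)⁻² = 3.88e-32 m².
Convert the energy scale: 0.575 TeV⁻² = 5.75e-7 GeV⁻².
Result: 5.75e-7 × 3.88e-32 = 2.23e-38 m².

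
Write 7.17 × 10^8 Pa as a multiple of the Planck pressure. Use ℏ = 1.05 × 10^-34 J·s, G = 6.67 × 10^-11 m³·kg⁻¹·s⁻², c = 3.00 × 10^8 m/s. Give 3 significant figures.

1.53 × 10^-105

Planck pressure: p_P = c⁷/(ℏG²) = 4.68 × 10^113 Pa.
7.17 × 10^8 / 4.68 × 10^113 = 1.53 × 10^-105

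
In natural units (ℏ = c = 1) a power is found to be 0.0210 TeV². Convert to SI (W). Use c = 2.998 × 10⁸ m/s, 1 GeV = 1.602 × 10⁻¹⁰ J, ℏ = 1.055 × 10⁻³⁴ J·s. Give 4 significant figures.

Power is [E]/[T] = [E]²/ℏ.
1 GeV² → 1/ℏ × (1 GeV in J)² = 2.433 × 10¹⁴ W.
Convert the energy scale: 0.0210 TeV² = 2.10 × 10⁴ GeV².
Result: 2.10 × 10⁴ × 2.433 × 10¹⁴ = 5.108 × 10¹⁸ W.

5.108 × 10¹⁸ W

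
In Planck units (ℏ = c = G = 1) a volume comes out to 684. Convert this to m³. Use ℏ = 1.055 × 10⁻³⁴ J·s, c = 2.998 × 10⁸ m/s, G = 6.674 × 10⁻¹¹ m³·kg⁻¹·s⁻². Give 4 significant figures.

2.889 × 10⁻¹⁰² m³

One Planck volume: V_P = (ℏG/c³)^(3/2) = 4.224 × 10⁻¹⁰⁵ m³.
684 × 4.224 × 10⁻¹⁰⁵ m³ = 2.889 × 10⁻¹⁰² m³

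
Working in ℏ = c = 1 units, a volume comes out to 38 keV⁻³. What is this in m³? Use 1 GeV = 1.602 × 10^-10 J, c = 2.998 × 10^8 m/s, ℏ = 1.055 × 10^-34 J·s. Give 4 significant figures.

Volume is [L]³ = [E]⁻³·(ℏc)³.
1 GeV⁻³ → (ℏc)³ × (1 GeV in J)⁻³ = 7.696 × 10^-48 m³.
Convert the energy scale: 38 keV⁻³ = 3.80 × 10^19 GeV⁻³.
Result: 3.80 × 10^19 × 7.696 × 10^-48 = 2.924 × 10^-28 m³.

2.924 × 10^-28 m³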